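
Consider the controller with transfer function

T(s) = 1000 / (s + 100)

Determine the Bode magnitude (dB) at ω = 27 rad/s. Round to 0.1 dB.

19.7 dB

Substitute s = j27:
Numerator: 1000 = 1000 + j0
Denominator: (j27) + 100 = 100 + j27
|N| = √(1000² + 0²) ≈ 1000, ∠N ≈ 0.00°
|D| = √(100² + 27²) ≈ 103.58, ∠D ≈ 15.11°
|T| = 1000 / 103.58 ≈ 9.6544
Gain = 20 log₁₀(9.6544) ≈ 19.69 dB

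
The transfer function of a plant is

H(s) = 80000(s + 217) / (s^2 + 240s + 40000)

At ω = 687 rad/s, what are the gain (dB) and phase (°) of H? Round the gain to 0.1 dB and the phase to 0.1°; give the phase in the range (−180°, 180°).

41.9 dB, -86.6°

At s = jω = j687:
zero (s+217): 217 + j687 → |·| = √(217²+687²) = √519058 ≈ 720.46, ∠ = arctan(687/217) ≈ 72.47°
quadratic: (j687)² + 240·j687 + 40000 = -431969 + j164880 → |·| ≈ 4.6237e+05, ∠ ≈ 159.11°
|H| = 80000 · 720.46 / 4.6237e+05 ≈ 124.66
Gain = 20 log₁₀(124.66) ≈ 41.91 dB
∠H = 72.47° − 159.11° = -86.64°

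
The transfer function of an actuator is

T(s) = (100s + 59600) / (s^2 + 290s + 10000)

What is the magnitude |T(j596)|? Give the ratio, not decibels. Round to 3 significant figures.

0.218

Substitute s = j596:
Numerator: 100(j596) + 59600 = 59600 + j59600
Denominator: (j596)^2 + 290(j596) + 10000 = -345216 + j172840
|N| = √(59600² + 59600²) ≈ 84287, ∠N ≈ 45.00°
|D| = √(345216² + 172840²) ≈ 3.8607e+05, ∠D ≈ 153.40°
|T| = 84287 / 3.8607e+05 ≈ 0.21832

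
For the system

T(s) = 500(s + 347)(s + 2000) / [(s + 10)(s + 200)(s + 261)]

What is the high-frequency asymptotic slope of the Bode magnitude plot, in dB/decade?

-20 dB/decade

Each pole contributes −20 dB/decade at high frequency; each zero contributes +20 dB/decade.
Net: 2 zero(s) − 3 pole(s) → -20 dB/decade.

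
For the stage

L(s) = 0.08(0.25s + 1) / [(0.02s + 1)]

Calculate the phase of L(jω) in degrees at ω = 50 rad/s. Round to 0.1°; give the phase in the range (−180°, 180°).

At ω = 50 rad/s:
zero (1 + j50·0.25) = 1 + j12.5 → |·| ≈ 12.54, ∠ ≈ 85.43°
pole (1 + j50·0.02) = 1 + j1 → |·| ≈ 1.4142, ∠ ≈ 45.00°
∠L = (85.43°) − (45.00°) = 40.43°

40.4°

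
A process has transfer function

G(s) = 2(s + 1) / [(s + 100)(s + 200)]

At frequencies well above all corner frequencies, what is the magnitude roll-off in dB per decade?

-20 dB/decade

Each pole contributes −20 dB/decade at high frequency; each zero contributes +20 dB/decade.
Net: 1 zero(s) − 2 pole(s) → -20 dB/decade.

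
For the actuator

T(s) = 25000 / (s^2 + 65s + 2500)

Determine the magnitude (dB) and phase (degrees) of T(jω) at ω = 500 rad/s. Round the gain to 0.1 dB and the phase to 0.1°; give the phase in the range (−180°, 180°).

-20.0 dB, -172.5°

At s = jω = j500:
quadratic: (j500)² + 65·j500 + 2500 = -247500 + j32500 → |·| ≈ 2.4962e+05, ∠ ≈ 172.52°
|T| = 25000 / 2.4962e+05 ≈ 0.10015
Gain = 20 log₁₀(0.10015) ≈ -19.99 dB
∠T = 0.00° − 172.52° = -172.52°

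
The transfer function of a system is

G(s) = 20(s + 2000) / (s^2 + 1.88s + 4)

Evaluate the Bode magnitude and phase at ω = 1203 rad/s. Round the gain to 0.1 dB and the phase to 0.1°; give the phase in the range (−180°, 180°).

At s = jω = j1203:
zero (s+2000): 2000 + j1203 → |·| = √(2000²+1203²) = √5447209 ≈ 2333.9, ∠ = arctan(1203/2000) ≈ 31.03°
quadratic: (j1203)² + 1.88·j1203 + 4 = -1447205 + j2261.64 → |·| ≈ 1.4472e+06, ∠ ≈ 179.91°
|G| = 20 · 2333.9 / 1.4472e+06 ≈ 0.032254
Gain = 20 log₁₀(0.032254) ≈ -29.83 dB
∠G = 31.03° − 179.91° = -148.88°

-29.8 dB, -148.9°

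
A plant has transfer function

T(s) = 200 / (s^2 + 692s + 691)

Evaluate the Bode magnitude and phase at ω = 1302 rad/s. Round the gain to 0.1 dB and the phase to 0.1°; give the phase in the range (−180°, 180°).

-79.6 dB, -152.0°

Substitute s = j1302:
Numerator: 200 = 200 + j0
Denominator: (j1302)^2 + 692(j1302) + 691 = -1694513 + j900984
|N| = √(200² + 0²) ≈ 200, ∠N ≈ 0.00°
|D| = √(1694513² + 900984²) ≈ 1.9192e+06, ∠D ≈ 152.00°
|T| = 200 / 1.9192e+06 ≈ 0.00010421
Gain = 20 log₁₀(0.00010421) ≈ -79.64 dB
∠T = 0.00° − 152.00° = -152.00°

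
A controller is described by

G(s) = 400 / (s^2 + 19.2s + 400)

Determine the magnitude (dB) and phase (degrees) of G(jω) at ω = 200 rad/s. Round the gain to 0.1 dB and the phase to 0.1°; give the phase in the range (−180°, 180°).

At s = jω = j200:
quadratic: (j200)² + 19.2·j200 + 400 = -39600 + j3840 → |·| ≈ 39786, ∠ ≈ 174.46°
|G| = 400 / 39786 ≈ 0.010054
Gain = 20 log₁₀(0.010054) ≈ -39.95 dB
∠G = 0.00° − 174.46° = -174.46°

-40.0 dB, -174.5°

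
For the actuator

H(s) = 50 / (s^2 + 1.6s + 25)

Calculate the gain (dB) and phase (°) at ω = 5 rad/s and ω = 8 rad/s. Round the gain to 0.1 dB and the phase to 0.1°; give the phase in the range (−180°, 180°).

ω = 5: 15.9 dB, -90.0°; ω = 8: 1.7 dB, -161.8°

At s = jω = j5:
quadratic: (j5)² + 1.6·j5 + 25 = 0 + j8 → |·| ≈ 8, ∠ ≈ 90.00°
|H| = 50 / 8 ≈ 6.25
Gain = 20 log₁₀(6.25) ≈ 15.92 dB
∠H = 0.00° − 90.00° = -90.00°

At s = jω = j8:
quadratic: (j8)² + 1.6·j8 + 25 = -39 + j12.8 → |·| ≈ 41.047, ∠ ≈ 161.83°
|H| = 50 / 41.047 ≈ 1.2181
Gain = 20 log₁₀(1.2181) ≈ 1.71 dB
∠H = 0.00° − 161.83° = -161.83°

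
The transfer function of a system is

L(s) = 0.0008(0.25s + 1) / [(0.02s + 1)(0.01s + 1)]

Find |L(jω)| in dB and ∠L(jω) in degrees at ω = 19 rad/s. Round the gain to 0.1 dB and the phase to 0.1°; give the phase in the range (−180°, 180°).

At ω = 19 rad/s:
zero (1 + j19·0.25) = 1 + j4.75 → |·| ≈ 4.8541, ∠ ≈ 78.11°
pole (1 + j19·0.02) = 1 + j0.38 → |·| ≈ 1.0698, ∠ ≈ 20.81°
pole (1 + j19·0.01) = 1 + j0.19 → |·| ≈ 1.0179, ∠ ≈ 10.76°
|L| = 0.0008 · 4.8541 / (1.0698 · 1.0179) ≈ 0.0035661
Gain = 20 log₁₀(0.0035661) ≈ -48.96 dB
∠L = (78.11°) − (20.81° + 10.76°) = 46.54°

-49.0 dB, 46.5°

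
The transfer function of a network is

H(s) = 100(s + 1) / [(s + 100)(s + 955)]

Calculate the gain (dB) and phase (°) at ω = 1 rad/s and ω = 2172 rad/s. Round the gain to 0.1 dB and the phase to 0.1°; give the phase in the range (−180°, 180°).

ω = 1: -56.6 dB, 44.4°; ω = 2172: -27.5 dB, -63.7°

At s = jω = j1:
zero (s+1): 1 + j1 → |·| = √(1²+1²) = √2 ≈ 1.4142, ∠ = arctan(1/1) ≈ 45.00°
pole (s+100): 100 + j1 → |·| = √(100²+1²) = √10001 ≈ 100, ∠ = arctan(1/100) ≈ 0.57°
pole (s+955): 955 + j1 → |·| = √(955²+1²) = √912026 ≈ 955, ∠ = arctan(1/955) ≈ 0.06°
|H| = 100 · 1.4142 / 95500 ≈ 0.0014808
Gain = 20 log₁₀(0.0014808) ≈ -56.59 dB
∠H = 45.00° − 0.63° = 44.37°

At s = jω = j2172:
zero (s+1): 1 + j2172 → |·| = √(1²+2172²) = √4717585 ≈ 2172, ∠ = arctan(2172/1) ≈ 89.97°
pole (s+100): 100 + j2172 → |·| = √(100²+2172²) = √4727584 ≈ 2174.3, ∠ = arctan(2172/100) ≈ 87.36°
pole (s+955): 955 + j2172 → |·| = √(955²+2172²) = √5629609 ≈ 2372.7, ∠ = arctan(2172/955) ≈ 66.27°
|H| = 100 · 2172 / 5.159e+06 ≈ 0.042101
Gain = 20 log₁₀(0.042101) ≈ -27.51 dB
∠H = 89.97° − 153.63° = -63.66°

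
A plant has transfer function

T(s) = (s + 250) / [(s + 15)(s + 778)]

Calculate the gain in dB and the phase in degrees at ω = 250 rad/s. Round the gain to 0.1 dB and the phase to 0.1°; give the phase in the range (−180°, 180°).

At s = jω = j250:
zero (s+250): 250 + j250 → |·| = √(250²+250²) = √125000 ≈ 353.55, ∠ = arctan(250/250) ≈ 45.00°
pole (s+15): 15 + j250 → |·| = √(15²+250²) = √62725 ≈ 250.45, ∠ = arctan(250/15) ≈ 86.57°
pole (s+778): 778 + j250 → |·| = √(778²+250²) = √667784 ≈ 817.18, ∠ = arctan(250/778) ≈ 17.81°
|T| = 1 · 353.55 / 2.0466e+05 ≈ 0.0017275
Gain = 20 log₁₀(0.0017275) ≈ -55.25 dB
∠T = 45.00° − 104.38° = -59.38°

-55.3 dB, -59.4°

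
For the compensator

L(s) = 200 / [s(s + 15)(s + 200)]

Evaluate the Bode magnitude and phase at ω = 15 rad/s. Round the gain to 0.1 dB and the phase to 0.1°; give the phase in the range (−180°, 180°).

At s = jω = j15:
pole (s+15): 15 + j15 → |·| = √(15²+15²) = √450 ≈ 21.213, ∠ = arctan(15/15) ≈ 45.00°
pole (s+200): 200 + j15 → |·| = √(200²+15²) = √40225 ≈ 200.56, ∠ = arctan(15/200) ≈ 4.29°
pole at origin: |s| = 15, ∠ = 90.00° (in denominator)
|L| = 200 / 63817 ≈ 0.003134
Gain = 20 log₁₀(0.003134) ≈ -50.08 dB
∠L = 0.00° − 139.29° = -139.29°

-50.1 dB, -139.3°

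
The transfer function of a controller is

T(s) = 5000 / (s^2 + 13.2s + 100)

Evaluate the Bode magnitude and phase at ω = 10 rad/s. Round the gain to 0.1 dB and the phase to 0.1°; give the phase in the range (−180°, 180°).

31.6 dB, -90.0°

At s = jω = j10:
quadratic: (j10)² + 13.2·j10 + 100 = 0 + j132 → |·| ≈ 132, ∠ ≈ 90.00°
|T| = 5000 / 132 ≈ 37.879
Gain = 20 log₁₀(37.879) ≈ 31.57 dB
∠T = 0.00° − 90.00° = -90.00°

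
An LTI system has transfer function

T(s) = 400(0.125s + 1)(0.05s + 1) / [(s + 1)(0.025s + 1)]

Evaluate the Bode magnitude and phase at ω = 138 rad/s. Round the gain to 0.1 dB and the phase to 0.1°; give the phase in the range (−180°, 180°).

39.8 dB, 5.0°

At ω = 138 rad/s:
zero (1 + j138·0.125) = 1 + j17.25 → |·| ≈ 17.279, ∠ ≈ 86.68°
zero (1 + j138·0.05) = 1 + j6.9 → |·| ≈ 6.9721, ∠ ≈ 81.75°
pole (1 + j138·1) = 1 + j138 → |·| ≈ 138, ∠ ≈ 89.58°
pole (1 + j138·0.025) = 1 + j3.45 → |·| ≈ 3.592, ∠ ≈ 73.84°
|T| = 400 · 17.279 · 6.9721 / (138 · 3.592) ≈ 97.214
Gain = 20 log₁₀(97.214) ≈ 39.75 dB
∠T = (86.68° + 81.75°) − (89.58° + 73.84°) = 5.01°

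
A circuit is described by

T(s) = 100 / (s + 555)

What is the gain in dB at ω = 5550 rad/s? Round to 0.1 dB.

-34.9 dB

At s = jω = j5550:
pole (s+555): 555 + j5550 → |·| = √(555²+5550²) = √31110525 ≈ 5577.7, ∠ = arctan(5550/555) ≈ 84.29°
|T| = 100 / 5577.7 ≈ 0.017929
Gain = 20 log₁₀(0.017929) ≈ -34.93 dB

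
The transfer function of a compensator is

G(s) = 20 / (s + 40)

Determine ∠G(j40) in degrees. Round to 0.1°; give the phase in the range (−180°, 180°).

-45.0°

Substitute s = j40:
Numerator: 20 = 20 + j0
Denominator: (j40) + 40 = 40 + j40
|N| = √(20² + 0²) ≈ 20, ∠N ≈ 0.00°
|D| = √(40² + 40²) ≈ 56.569, ∠D ≈ 45.00°
∠G = 0.00° − 45.00° = -45.00°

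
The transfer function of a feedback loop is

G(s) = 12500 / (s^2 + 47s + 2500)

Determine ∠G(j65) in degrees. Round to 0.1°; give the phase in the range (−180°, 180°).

At s = jω = j65:
quadratic: (j65)² + 47·j65 + 2500 = -1725 + j3055 → |·| ≈ 3508.4, ∠ ≈ 119.45°
∠G = 0.00° − 119.45° = -119.45°

-119.5°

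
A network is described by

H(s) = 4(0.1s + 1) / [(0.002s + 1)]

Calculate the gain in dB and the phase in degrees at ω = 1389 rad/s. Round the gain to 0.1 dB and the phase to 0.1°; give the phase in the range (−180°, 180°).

45.5 dB, 19.4°

At ω = 1389 rad/s:
zero (1 + j1389·0.1) = 1 + j138.9 → |·| ≈ 138.9, ∠ ≈ 89.59°
pole (1 + j1389·0.002) = 1 + j2.778 → |·| ≈ 2.9525, ∠ ≈ 70.20°
|H| = 4 · 138.9 / (2.9525) ≈ 188.18
Gain = 20 log₁₀(188.18) ≈ 45.49 dB
∠H = (89.59°) − (70.20°) = 19.39°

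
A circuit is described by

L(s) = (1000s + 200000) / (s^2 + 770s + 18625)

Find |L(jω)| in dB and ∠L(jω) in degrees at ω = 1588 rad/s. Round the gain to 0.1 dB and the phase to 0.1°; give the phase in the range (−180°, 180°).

-4.8 dB, -71.1°

Substitute s = j1588:
Numerator: 1000(j1588) + 200000 = 200000 + j1588000
Denominator: (j1588)^2 + 770(j1588) + 18625 = -2503119 + j1222760
|N| = √(200000² + 1588000²) ≈ 1.6005e+06, ∠N ≈ 82.82°
|D| = √(2503119² + 1222760²) ≈ 2.7858e+06, ∠D ≈ 153.96°
|L| = 1.6005e+06 / 2.7858e+06 ≈ 0.57452
Gain = 20 log₁₀(0.57452) ≈ -4.81 dB
∠L = 82.82° − 153.96° = -71.14°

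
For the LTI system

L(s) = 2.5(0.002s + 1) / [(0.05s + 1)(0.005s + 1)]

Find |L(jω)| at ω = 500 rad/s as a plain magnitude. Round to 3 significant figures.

0.0525

At ω = 500 rad/s:
zero (1 + j500·0.002) = 1 + j1 → |·| ≈ 1.4142, ∠ ≈ 45.00°
pole (1 + j500·0.05) = 1 + j25 → |·| ≈ 25.02, ∠ ≈ 87.71°
pole (1 + j500·0.005) = 1 + j2.5 → |·| ≈ 2.6926, ∠ ≈ 68.20°
|L| = 2.5 · 1.4142 / (25.02 · 2.6926) ≈ 0.05248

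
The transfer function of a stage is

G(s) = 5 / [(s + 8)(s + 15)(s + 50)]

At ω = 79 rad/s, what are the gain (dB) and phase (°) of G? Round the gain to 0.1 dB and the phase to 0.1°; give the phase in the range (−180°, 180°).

-101.5 dB, 138.9°

At s = jω = j79:
pole (s+8): 8 + j79 → |·| = √(8²+79²) = √6305 ≈ 79.404, ∠ = arctan(79/8) ≈ 84.22°
pole (s+15): 15 + j79 → |·| = √(15²+79²) = √6466 ≈ 80.411, ∠ = arctan(79/15) ≈ 79.25°
pole (s+50): 50 + j79 → |·| = √(50²+79²) = √8741 ≈ 93.493, ∠ = arctan(79/50) ≈ 57.67°
|G| = 5 / 5.9695e+05 ≈ 8.3759e-06
Gain = 20 log₁₀(8.3759e-06) ≈ -101.54 dB
∠G = 0.00° − 221.14° = -221.14° ≡ 138.86° (principal value)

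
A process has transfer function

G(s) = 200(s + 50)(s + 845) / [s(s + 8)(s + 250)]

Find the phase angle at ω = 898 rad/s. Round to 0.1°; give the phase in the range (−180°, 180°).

At s = jω = j898:
zero (s+50): 50 + j898 → |·| = √(50²+898²) = √808904 ≈ 899.39, ∠ = arctan(898/50) ≈ 86.81°
zero (s+845): 845 + j898 → |·| = √(845²+898²) = √1520429 ≈ 1233.1, ∠ = arctan(898/845) ≈ 46.74°
pole (s+8): 8 + j898 → |·| = √(8²+898²) = √806468 ≈ 898.04, ∠ = arctan(898/8) ≈ 89.49°
pole (s+250): 250 + j898 → |·| = √(250²+898²) = √868904 ≈ 932.15, ∠ = arctan(898/250) ≈ 74.44°
pole at origin: |s| = 898, ∠ = 90.00° (in denominator)
∠G = 133.55° − 253.93° = -120.38°

-120.4°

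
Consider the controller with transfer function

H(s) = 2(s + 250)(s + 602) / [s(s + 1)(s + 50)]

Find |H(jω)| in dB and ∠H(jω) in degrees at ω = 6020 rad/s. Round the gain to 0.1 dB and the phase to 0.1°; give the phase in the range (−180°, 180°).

-69.5 dB, -97.6°

At s = jω = j6020:
zero (s+250): 250 + j6020 → |·| = √(250²+6020²) = √36302900 ≈ 6025.2, ∠ = arctan(6020/250) ≈ 87.62°
zero (s+602): 602 + j6020 → |·| = √(602²+6020²) = √36602804 ≈ 6050, ∠ = arctan(6020/602) ≈ 84.29°
pole (s+1): 1 + j6020 → |·| = √(1²+6020²) = √36240401 ≈ 6020, ∠ = arctan(6020/1) ≈ 89.99°
pole (s+50): 50 + j6020 → |·| = √(50²+6020²) = √36242900 ≈ 6020.2, ∠ = arctan(6020/50) ≈ 89.52°
pole at origin: |s| = 6020, ∠ = 90.00° (in denominator)
|H| = 2 · 3.6452e+07 / 2.1817e+11 ≈ 0.00033416
Gain = 20 log₁₀(0.00033416) ≈ -69.52 dB
∠H = 171.91° − 269.51° = -97.60°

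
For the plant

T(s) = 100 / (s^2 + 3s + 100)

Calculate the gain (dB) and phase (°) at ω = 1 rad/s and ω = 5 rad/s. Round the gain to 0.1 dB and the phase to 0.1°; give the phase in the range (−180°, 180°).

ω = 1: 0.1 dB, -1.7°; ω = 5: 2.3 dB, -11.3°

At s = jω = j1:
quadratic: (j1)² + 3·j1 + 100 = 99 + j3 → |·| ≈ 99.045, ∠ ≈ 1.74°
|T| = 100 / 99.045 ≈ 1.0096
Gain = 20 log₁₀(1.0096) ≈ 0.08 dB
∠T = 0.00° − 1.74° = -1.74°

At s = jω = j5:
quadratic: (j5)² + 3·j5 + 100 = 75 + j15 → |·| ≈ 76.485, ∠ ≈ 11.31°
|T| = 100 / 76.485 ≈ 1.3074
Gain = 20 log₁₀(1.3074) ≈ 2.33 dB
∠T = 0.00° − 11.31° = -11.31°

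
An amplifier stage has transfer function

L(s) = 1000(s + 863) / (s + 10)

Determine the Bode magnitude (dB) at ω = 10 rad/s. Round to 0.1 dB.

95.7 dB

At s = jω = j10:
zero (s+863): 863 + j10 → |·| = √(863²+10²) = √744869 ≈ 863.06, ∠ = arctan(10/863) ≈ 0.66°
pole (s+10): 10 + j10 → |·| = √(10²+10²) = √200 ≈ 14.142, ∠ = arctan(10/10) ≈ 45.00°
|L| = 1000 · 863.06 / 14.142 ≈ 61028
Gain = 20 log₁₀(61028) ≈ 95.71 dB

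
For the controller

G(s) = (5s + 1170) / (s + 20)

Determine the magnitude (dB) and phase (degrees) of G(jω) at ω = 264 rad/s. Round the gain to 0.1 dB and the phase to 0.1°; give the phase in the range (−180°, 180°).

16.5 dB, -37.2°

Substitute s = j264:
Numerator: 5(j264) + 1170 = 1170 + j1320
Denominator: (j264) + 20 = 20 + j264
|N| = √(1170² + 1320²) ≈ 1763.9, ∠N ≈ 48.45°
|D| = √(20² + 264²) ≈ 264.76, ∠D ≈ 85.67°
|G| = 1763.9 / 264.76 ≈ 6.6623
Gain = 20 log₁₀(6.6623) ≈ 16.47 dB
∠G = 48.45° − 85.67° = -37.22°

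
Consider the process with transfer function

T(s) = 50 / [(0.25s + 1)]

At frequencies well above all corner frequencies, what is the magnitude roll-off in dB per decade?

Each pole contributes −20 dB/decade at high frequency; each zero contributes +20 dB/decade.
Net: 0 zero(s) − 1 pole(s) → -20 dB/decade.

-20 dB/decade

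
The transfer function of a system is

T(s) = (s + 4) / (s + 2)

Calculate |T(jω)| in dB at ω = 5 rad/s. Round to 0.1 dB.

At s = jω = j5:
zero (s+4): 4 + j5 → |·| = √(4²+5²) = √41 ≈ 6.4031, ∠ = arctan(5/4) ≈ 51.34°
pole (s+2): 2 + j5 → |·| = √(2²+5²) = √29 ≈ 5.3852, ∠ = arctan(5/2) ≈ 68.20°
|T| = 1 · 6.4031 / 5.3852 ≈ 1.189
Gain = 20 log₁₀(1.189) ≈ 1.50 dB

1.5 dB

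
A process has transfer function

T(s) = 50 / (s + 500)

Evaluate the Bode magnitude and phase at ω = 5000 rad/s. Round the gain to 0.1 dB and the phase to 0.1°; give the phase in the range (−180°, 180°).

At s = jω = j5000:
pole (s+500): 500 + j5000 → |·| = √(500²+5000²) = √25250000 ≈ 5024.9, ∠ = arctan(5000/500) ≈ 84.29°
|T| = 50 / 5024.9 ≈ 0.0099504
Gain = 20 log₁₀(0.0099504) ≈ -40.04 dB
∠T = 0.00° − 84.29° = -84.29°

-40.0 dB, -84.3°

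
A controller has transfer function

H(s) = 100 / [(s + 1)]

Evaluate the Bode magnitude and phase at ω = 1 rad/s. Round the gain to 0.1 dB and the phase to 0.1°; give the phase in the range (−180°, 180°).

37.0 dB, -45.0°

At ω = 1 rad/s:
pole (1 + j1·1) = 1 + j1 → |·| ≈ 1.4142, ∠ ≈ 45.00°
|H| = 100 · 1 / (1.4142) ≈ 70.711
Gain = 20 log₁₀(70.711) ≈ 36.99 dB
∠H = (0°) − (45.00°) = -45.00°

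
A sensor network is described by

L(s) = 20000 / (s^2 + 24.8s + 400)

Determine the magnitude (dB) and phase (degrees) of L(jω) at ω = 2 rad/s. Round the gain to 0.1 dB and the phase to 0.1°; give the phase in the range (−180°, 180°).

At s = jω = j2:
quadratic: (j2)² + 24.8·j2 + 400 = 396 + j49.6 → |·| ≈ 399.09, ∠ ≈ 7.14°
|L| = 20000 / 399.09 ≈ 50.114
Gain = 20 log₁₀(50.114) ≈ 34.00 dB
∠L = 0.00° − 7.14° = -7.14°

34.0 dB, -7.1°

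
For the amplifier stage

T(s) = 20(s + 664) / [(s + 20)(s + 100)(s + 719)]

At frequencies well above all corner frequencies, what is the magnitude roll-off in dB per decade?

-40 dB/decade

Each pole contributes −20 dB/decade at high frequency; each zero contributes +20 dB/decade.
Net: 1 zero(s) − 3 pole(s) → -40 dB/decade.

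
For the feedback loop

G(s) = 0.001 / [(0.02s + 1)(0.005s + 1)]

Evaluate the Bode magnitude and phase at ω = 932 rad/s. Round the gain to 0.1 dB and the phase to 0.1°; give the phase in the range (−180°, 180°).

At ω = 932 rad/s:
pole (1 + j932·0.02) = 1 + j18.64 → |·| ≈ 18.667, ∠ ≈ 86.93°
pole (1 + j932·0.005) = 1 + j4.66 → |·| ≈ 4.7661, ∠ ≈ 77.89°
|G| = 0.001 · 1 / (18.667 · 4.7661) ≈ 1.124e-05
Gain = 20 log₁₀(1.124e-05) ≈ -98.98 dB
∠G = (0°) − (86.93° + 77.89°) = -164.82°

-99.0 dB, -164.8°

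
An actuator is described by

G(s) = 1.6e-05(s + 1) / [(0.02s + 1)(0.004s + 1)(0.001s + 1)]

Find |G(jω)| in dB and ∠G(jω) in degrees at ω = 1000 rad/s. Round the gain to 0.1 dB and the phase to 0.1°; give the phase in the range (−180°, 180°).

At ω = 1000 rad/s:
zero (1 + j1000·1) = 1 + j1000 → |·| ≈ 1000, ∠ ≈ 89.94°
pole (1 + j1000·0.02) = 1 + j20 → |·| ≈ 20.025, ∠ ≈ 87.14°
pole (1 + j1000·0.004) = 1 + j4 → |·| ≈ 4.1231, ∠ ≈ 75.96°
pole (1 + j1000·0.001) = 1 + j1 → |·| ≈ 1.4142, ∠ ≈ 45.00°
|G| = 1.6e-05 · 1000 / (20.025 · 4.1231 · 1.4142) ≈ 0.00013703
Gain = 20 log₁₀(0.00013703) ≈ -77.26 dB
∠G = (89.94°) − (87.14° + 75.96° + 45.00°) = -118.16°

-77.3 dB, -118.2°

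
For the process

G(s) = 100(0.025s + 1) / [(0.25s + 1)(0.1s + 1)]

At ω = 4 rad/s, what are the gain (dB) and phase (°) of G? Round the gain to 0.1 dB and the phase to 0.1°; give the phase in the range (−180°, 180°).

At ω = 4 rad/s:
zero (1 + j4·0.025) = 1 + j0.1 → |·| ≈ 1.005, ∠ ≈ 5.71°
pole (1 + j4·0.25) = 1 + j1 → |·| ≈ 1.4142, ∠ ≈ 45.00°
pole (1 + j4·0.1) = 1 + j0.4 → |·| ≈ 1.077, ∠ ≈ 21.80°
|G| = 100 · 1.005 / (1.4142 · 1.077) ≈ 65.984
Gain = 20 log₁₀(65.984) ≈ 36.39 dB
∠G = (5.71°) − (45.00° + 21.80°) = -61.09°

36.4 dB, -61.1°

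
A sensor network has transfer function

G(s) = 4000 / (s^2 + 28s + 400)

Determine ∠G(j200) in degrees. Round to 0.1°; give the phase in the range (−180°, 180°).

At s = jω = j200:
quadratic: (j200)² + 28·j200 + 400 = -39600 + j5600 → |·| ≈ 39994, ∠ ≈ 171.95°
∠G = 0.00° − 171.95° = -171.95°

-172.0°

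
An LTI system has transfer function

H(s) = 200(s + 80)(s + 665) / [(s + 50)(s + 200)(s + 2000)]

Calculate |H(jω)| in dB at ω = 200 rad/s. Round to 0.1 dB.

-11.9 dB

At s = jω = j200:
zero (s+80): 80 + j200 → |·| = √(80²+200²) = √46400 ≈ 215.41, ∠ = arctan(200/80) ≈ 68.20°
zero (s+665): 665 + j200 → |·| = √(665²+200²) = √482225 ≈ 694.42, ∠ = arctan(200/665) ≈ 16.74°
pole (s+50): 50 + j200 → |·| = √(50²+200²) = √42500 ≈ 206.16, ∠ = arctan(200/50) ≈ 75.96°
pole (s+200): 200 + j200 → |·| = √(200²+200²) = √80000 ≈ 282.84, ∠ = arctan(200/200) ≈ 45.00°
pole (s+2000): 2000 + j200 → |·| = √(2000²+200²) = √4040000 ≈ 2010, ∠ = arctan(200/2000) ≈ 5.71°
|H| = 200 · 1.4959e+05 / 1.172e+08 ≈ 0.25527
Gain = 20 log₁₀(0.25527) ≈ -11.86 dB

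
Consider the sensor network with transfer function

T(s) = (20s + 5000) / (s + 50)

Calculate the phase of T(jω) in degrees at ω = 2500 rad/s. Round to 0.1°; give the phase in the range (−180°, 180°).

Substitute s = j2500:
Numerator: 20(j2500) + 5000 = 5000 + j50000
Denominator: (j2500) + 50 = 50 + j2500
|N| = √(5000² + 50000²) ≈ 50249, ∠N ≈ 84.29°
|D| = √(50² + 2500²) ≈ 2500.5, ∠D ≈ 88.85°
∠T = 84.29° − 88.85° = -4.56°

-4.6°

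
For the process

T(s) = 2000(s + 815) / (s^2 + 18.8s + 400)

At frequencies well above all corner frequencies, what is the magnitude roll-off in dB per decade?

-20 dB/decade

Each pole contributes −20 dB/decade at high frequency; each zero contributes +20 dB/decade.
Net: 1 zero(s) − 2 pole(s) → -20 dB/decade.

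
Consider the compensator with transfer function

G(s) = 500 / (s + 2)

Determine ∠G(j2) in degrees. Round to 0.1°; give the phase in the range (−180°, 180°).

-45.0°

At s = jω = j2:
pole (s+2): 2 + j2 → |·| = √(2²+2²) = √8 ≈ 2.8284, ∠ = arctan(2/2) ≈ 45.00°
∠G = 0.00° − 45.00° = -45.00°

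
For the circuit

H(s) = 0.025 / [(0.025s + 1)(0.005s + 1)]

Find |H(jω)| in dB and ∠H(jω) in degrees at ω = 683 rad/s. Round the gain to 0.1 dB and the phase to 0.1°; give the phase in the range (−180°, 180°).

At ω = 683 rad/s:
pole (1 + j683·0.025) = 1 + j17.075 → |·| ≈ 17.104, ∠ ≈ 86.65°
pole (1 + j683·0.005) = 1 + j3.415 → |·| ≈ 3.5584, ∠ ≈ 73.68°
|H| = 0.025 · 1 / (17.104 · 3.5584) ≈ 0.00041076
Gain = 20 log₁₀(0.00041076) ≈ -67.73 dB
∠H = (0°) − (86.65° + 73.68°) = -160.33°

-67.7 dB, -160.3°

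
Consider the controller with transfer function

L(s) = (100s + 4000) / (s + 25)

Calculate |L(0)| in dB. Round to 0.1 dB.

44.1 dB

L(0) = 4000 / 25 = 160
20 log₁₀(160) ≈ 44.08 dB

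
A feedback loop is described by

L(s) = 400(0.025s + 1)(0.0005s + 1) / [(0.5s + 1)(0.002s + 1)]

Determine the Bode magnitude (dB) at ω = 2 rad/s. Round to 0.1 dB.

At ω = 2 rad/s:
zero (1 + j2·0.025) = 1 + j0.05 → |·| ≈ 1.0012, ∠ ≈ 2.86°
zero (1 + j2·0.0005) = 1 + j0.001 → |·| ≈ 1, ∠ ≈ 0.06°
pole (1 + j2·0.5) = 1 + j1 → |·| ≈ 1.4142, ∠ ≈ 45.00°
pole (1 + j2·0.002) = 1 + j0.004 → |·| ≈ 1, ∠ ≈ 0.23°
|L| = 400 · 1.0012 · 1 / (1.4142 · 1) ≈ 283.18
Gain = 20 log₁₀(283.18) ≈ 49.04 dB

49.0 dB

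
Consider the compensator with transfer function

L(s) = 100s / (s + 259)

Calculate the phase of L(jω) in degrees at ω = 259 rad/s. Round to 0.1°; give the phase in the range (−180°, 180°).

At s = jω = j259:
zero at origin: s = j259 → |·| = 259, ∠ = 90.00°
pole (s+259): 259 + j259 → |·| = √(259²+259²) = √134162 ≈ 366.28, ∠ = arctan(259/259) ≈ 45.00°
∠L = 90.00° − 45.00° = 45.00°

45.0°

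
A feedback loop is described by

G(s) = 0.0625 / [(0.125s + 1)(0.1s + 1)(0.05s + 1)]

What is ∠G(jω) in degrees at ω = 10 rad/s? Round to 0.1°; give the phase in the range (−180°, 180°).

At ω = 10 rad/s:
pole (1 + j10·0.125) = 1 + j1.25 → |·| ≈ 1.6008, ∠ ≈ 51.34°
pole (1 + j10·0.1) = 1 + j1 → |·| ≈ 1.4142, ∠ ≈ 45.00°
pole (1 + j10·0.05) = 1 + j0.5 → |·| ≈ 1.118, ∠ ≈ 26.57°
∠G = (0°) − (51.34° + 45.00° + 26.57°) = -122.91°

-122.9°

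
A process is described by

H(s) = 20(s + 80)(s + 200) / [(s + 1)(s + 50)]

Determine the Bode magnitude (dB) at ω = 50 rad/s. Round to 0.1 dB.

At s = jω = j50:
zero (s+80): 80 + j50 → |·| = √(80²+50²) = √8900 ≈ 94.34, ∠ = arctan(50/80) ≈ 32.01°
zero (s+200): 200 + j50 → |·| = √(200²+50²) = √42500 ≈ 206.16, ∠ = arctan(50/200) ≈ 14.04°
pole (s+1): 1 + j50 → |·| = √(1²+50²) = √2501 ≈ 50.01, ∠ = arctan(50/1) ≈ 88.85°
pole (s+50): 50 + j50 → |·| = √(50²+50²) = √5000 ≈ 70.711, ∠ = arctan(50/50) ≈ 45.00°
|H| = 20 · 19449 / 3536.3 ≈ 110
Gain = 20 log₁₀(110) ≈ 40.83 dB

40.8 dB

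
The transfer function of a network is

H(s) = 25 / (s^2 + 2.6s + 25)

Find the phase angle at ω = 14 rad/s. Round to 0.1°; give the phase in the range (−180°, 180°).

-168.0°

At s = jω = j14:
quadratic: (j14)² + 2.6·j14 + 25 = -171 + j36.4 → |·| ≈ 174.83, ∠ ≈ 167.98°
∠H = 0.00° − 167.98° = -167.98°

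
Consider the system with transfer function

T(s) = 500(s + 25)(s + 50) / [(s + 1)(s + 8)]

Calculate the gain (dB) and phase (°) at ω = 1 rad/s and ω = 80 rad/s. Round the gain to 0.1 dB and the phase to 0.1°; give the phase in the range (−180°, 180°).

ω = 1: 94.8 dB, -48.7°; ω = 80: 55.8 dB, -42.9°

At s = jω = j1:
zero (s+25): 25 + j1 → |·| = √(25²+1²) = √626 ≈ 25.02, ∠ = arctan(1/25) ≈ 2.29°
zero (s+50): 50 + j1 → |·| = √(50²+1²) = √2501 ≈ 50.01, ∠ = arctan(1/50) ≈ 1.15°
pole (s+1): 1 + j1 → |·| = √(1²+1²) = √2 ≈ 1.4142, ∠ = arctan(1/1) ≈ 45.00°
pole (s+8): 8 + j1 → |·| = √(8²+1²) = √65 ≈ 8.0623, ∠ = arctan(1/8) ≈ 7.13°
|T| = 500 · 1251.3 / 11.402 ≈ 54872
Gain = 20 log₁₀(54872) ≈ 94.79 dB
∠T = 3.44° − 52.13° = -48.69°

At s = jω = j80:
zero (s+25): 25 + j80 → |·| = √(25²+80²) = √7025 ≈ 83.815, ∠ = arctan(80/25) ≈ 72.65°
zero (s+50): 50 + j80 → |·| = √(50²+80²) = √8900 ≈ 94.34, ∠ = arctan(80/50) ≈ 57.99°
pole (s+1): 1 + j80 → |·| = √(1²+80²) = √6401 ≈ 80.006, ∠ = arctan(80/1) ≈ 89.28°
pole (s+8): 8 + j80 → |·| = √(8²+80²) = √6464 ≈ 80.399, ∠ = arctan(80/8) ≈ 84.29°
|T| = 500 · 7907.1 / 6432.4 ≈ 614.63
Gain = 20 log₁₀(614.63) ≈ 55.77 dB
∠T = 130.64° − 173.57° = -42.93°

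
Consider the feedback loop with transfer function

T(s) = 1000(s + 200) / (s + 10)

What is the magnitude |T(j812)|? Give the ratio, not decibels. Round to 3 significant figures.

At s = jω = j812:
zero (s+200): 200 + j812 → |·| = √(200²+812²) = √699344 ≈ 836.27, ∠ = arctan(812/200) ≈ 76.16°
pole (s+10): 10 + j812 → |·| = √(10²+812²) = √659444 ≈ 812.06, ∠ = arctan(812/10) ≈ 89.29°
|T| = 1000 · 836.27 / 812.06 ≈ 1029.8

1.03e+03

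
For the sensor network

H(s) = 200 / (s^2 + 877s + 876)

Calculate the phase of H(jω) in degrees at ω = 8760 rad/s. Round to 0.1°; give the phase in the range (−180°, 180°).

-174.3°

Substitute s = j8760:
Numerator: 200 = 200 + j0
Denominator: (j8760)^2 + 877(j8760) + 876 = -76736724 + j7682520
|N| = √(200² + 0²) ≈ 200, ∠N ≈ 0.00°
|D| = √(76736724² + 7682520²) ≈ 7.712e+07, ∠D ≈ 174.28°
∠H = 0.00° − 174.28° = -174.28°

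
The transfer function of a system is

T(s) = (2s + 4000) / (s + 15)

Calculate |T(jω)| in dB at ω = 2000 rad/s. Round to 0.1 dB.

9.0 dB

Substitute s = j2000:
Numerator: 2(j2000) + 4000 = 4000 + j4000
Denominator: (j2000) + 15 = 15 + j2000
|N| = √(4000² + 4000²) ≈ 5656.9, ∠N ≈ 45.00°
|D| = √(15² + 2000²) ≈ 2000.1, ∠D ≈ 89.57°
|T| = 5656.9 / 2000.1 ≈ 2.8283
Gain = 20 log₁₀(2.8283) ≈ 9.03 dB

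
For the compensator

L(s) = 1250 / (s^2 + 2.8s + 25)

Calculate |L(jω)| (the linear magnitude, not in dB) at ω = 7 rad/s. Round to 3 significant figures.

40.3

At s = jω = j7:
quadratic: (j7)² + 2.8·j7 + 25 = -24 + j19.6 → |·| ≈ 30.986, ∠ ≈ 140.76°
|L| = 1250 / 30.986 ≈ 40.341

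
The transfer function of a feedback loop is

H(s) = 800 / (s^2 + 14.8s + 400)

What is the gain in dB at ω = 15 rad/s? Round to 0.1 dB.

9.0 dB

At s = jω = j15:
quadratic: (j15)² + 14.8·j15 + 400 = 175 + j222 → |·| ≈ 282.68, ∠ ≈ 51.75°
|H| = 800 / 282.68 ≈ 2.8301
Gain = 20 log₁₀(2.8301) ≈ 9.04 dB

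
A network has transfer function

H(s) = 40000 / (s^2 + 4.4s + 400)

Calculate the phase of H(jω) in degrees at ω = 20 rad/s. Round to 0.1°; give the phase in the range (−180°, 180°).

-90.0°

At s = jω = j20:
quadratic: (j20)² + 4.4·j20 + 400 = 0 + j88 → |·| ≈ 88, ∠ ≈ 90.00°
∠H = 0.00° − 90.00° = -90.00°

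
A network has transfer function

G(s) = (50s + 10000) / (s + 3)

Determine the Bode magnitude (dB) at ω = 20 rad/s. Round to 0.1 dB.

Substitute s = j20:
Numerator: 50(j20) + 10000 = 10000 + j1000
Denominator: (j20) + 3 = 3 + j20
|N| = √(10000² + 1000²) ≈ 10050, ∠N ≈ 5.71°
|D| = √(3² + 20²) ≈ 20.224, ∠D ≈ 81.47°
|G| = 10050 / 20.224 ≈ 496.93
Gain = 20 log₁₀(496.93) ≈ 53.93 dB

53.9 dB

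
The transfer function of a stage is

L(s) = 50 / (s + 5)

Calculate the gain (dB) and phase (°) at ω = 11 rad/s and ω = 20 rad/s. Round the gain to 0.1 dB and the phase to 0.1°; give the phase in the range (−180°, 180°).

Substitute s = j11:
Numerator: 50 = 50 + j0
Denominator: (j11) + 5 = 5 + j11
|N| = √(50² + 0²) ≈ 50, ∠N ≈ 0.00°
|D| = √(5² + 11²) ≈ 12.083, ∠D ≈ 65.56°
|L| = 50 / 12.083 ≈ 4.138
Gain = 20 log₁₀(4.138) ≈ 12.34 dB
∠L = 0.00° − 65.56° = -65.56°

Substitute s = j20:
Numerator: 50 = 50 + j0
Denominator: (j20) + 5 = 5 + j20
|N| = √(50² + 0²) ≈ 50, ∠N ≈ 0.00°
|D| = √(5² + 20²) ≈ 20.616, ∠D ≈ 75.96°
|L| = 50 / 20.616 ≈ 2.4253
Gain = 20 log₁₀(2.4253) ≈ 7.70 dB
∠L = 0.00° − 75.96° = -75.96°

ω = 11: 12.3 dB, -65.6°; ω = 20: 7.7 dB, -76.0°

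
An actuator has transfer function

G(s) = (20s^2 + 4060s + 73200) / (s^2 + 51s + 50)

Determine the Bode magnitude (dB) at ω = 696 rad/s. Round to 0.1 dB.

Substitute s = j696:
Numerator: 20(j696)^2 + 4060(j696) + 73200 = -9615120 + j2825760
Denominator: (j696)^2 + 51(j696) + 50 = -484366 + j35496
|N| = √(9615120² + 2825760²) ≈ 1.0022e+07, ∠N ≈ 163.62°
|D| = √(484366² + 35496²) ≈ 4.8566e+05, ∠D ≈ 175.81°
|G| = 1.0022e+07 / 4.8566e+05 ≈ 20.636
Gain = 20 log₁₀(20.636) ≈ 26.29 dB

26.3 dB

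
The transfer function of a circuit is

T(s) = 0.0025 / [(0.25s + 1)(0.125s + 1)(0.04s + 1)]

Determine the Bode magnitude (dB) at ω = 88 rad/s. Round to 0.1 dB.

At ω = 88 rad/s:
pole (1 + j88·0.25) = 1 + j22 → |·| ≈ 22.023, ∠ ≈ 87.40°
pole (1 + j88·0.125) = 1 + j11 → |·| ≈ 11.045, ∠ ≈ 84.81°
pole (1 + j88·0.04) = 1 + j3.52 → |·| ≈ 3.6593, ∠ ≈ 74.14°
|T| = 0.0025 · 1 / (22.023 · 11.045 · 3.6593) ≈ 2.8087e-06
Gain = 20 log₁₀(2.8087e-06) ≈ -111.03 dB

-111.0 dB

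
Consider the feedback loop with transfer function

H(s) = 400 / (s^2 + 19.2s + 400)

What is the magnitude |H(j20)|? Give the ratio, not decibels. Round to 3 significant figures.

At s = jω = j20:
quadratic: (j20)² + 19.2·j20 + 400 = 0 + j384 → |·| ≈ 384, ∠ ≈ 90.00°
|H| = 400 / 384 ≈ 1.0417

1.04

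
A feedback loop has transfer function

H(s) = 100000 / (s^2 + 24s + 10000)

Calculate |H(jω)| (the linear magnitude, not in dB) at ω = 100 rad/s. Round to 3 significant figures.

At s = jω = j100:
quadratic: (j100)² + 24·j100 + 10000 = 0 + j2400 → |·| ≈ 2400, ∠ ≈ 90.00°
|H| = 100000 / 2400 ≈ 41.667

41.7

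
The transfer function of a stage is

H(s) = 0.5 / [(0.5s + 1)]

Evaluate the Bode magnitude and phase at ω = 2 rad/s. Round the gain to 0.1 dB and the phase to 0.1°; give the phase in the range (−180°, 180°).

-9.0 dB, -45.0°

At ω = 2 rad/s:
pole (1 + j2·0.5) = 1 + j1 → |·| ≈ 1.4142, ∠ ≈ 45.00°
|H| = 0.5 · 1 / (1.4142) ≈ 0.35356
Gain = 20 log₁₀(0.35356) ≈ -9.03 dB
∠H = (0°) − (45.00°) = -45.00°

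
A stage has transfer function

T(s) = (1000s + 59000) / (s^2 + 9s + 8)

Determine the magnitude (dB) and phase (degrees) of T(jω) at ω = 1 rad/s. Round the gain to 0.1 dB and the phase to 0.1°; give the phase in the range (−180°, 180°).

Substitute s = j1:
Numerator: 1000(j1) + 59000 = 59000 + j1000
Denominator: (j1)^2 + 9(j1) + 8 = 7 + j9
|N| = √(59000² + 1000²) ≈ 59008, ∠N ≈ 0.97°
|D| = √(7² + 9²) ≈ 11.402, ∠D ≈ 52.13°
|T| = 59008 / 11.402 ≈ 5175.2
Gain = 20 log₁₀(5175.2) ≈ 74.28 dB
∠T = 0.97° − 52.13° = -51.16°

74.3 dB, -51.2°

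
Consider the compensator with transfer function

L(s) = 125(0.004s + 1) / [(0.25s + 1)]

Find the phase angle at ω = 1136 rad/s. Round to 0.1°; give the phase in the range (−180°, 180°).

At ω = 1136 rad/s:
zero (1 + j1136·0.004) = 1 + j4.544 → |·| ≈ 4.6527, ∠ ≈ 77.59°
pole (1 + j1136·0.25) = 1 + j284 → |·| ≈ 284, ∠ ≈ 89.80°
∠L = (77.59°) − (89.80°) = -12.21°

-12.2°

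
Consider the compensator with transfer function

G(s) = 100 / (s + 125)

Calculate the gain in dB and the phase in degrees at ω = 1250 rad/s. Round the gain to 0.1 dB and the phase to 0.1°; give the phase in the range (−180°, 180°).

At s = jω = j1250:
pole (s+125): 125 + j1250 → |·| = √(125²+1250²) = √1578125 ≈ 1256.2, ∠ = arctan(1250/125) ≈ 84.29°
|G| = 100 / 1256.2 ≈ 0.079605
Gain = 20 log₁₀(0.079605) ≈ -21.98 dB
∠G = 0.00° − 84.29° = -84.29°

-22.0 dB, -84.3°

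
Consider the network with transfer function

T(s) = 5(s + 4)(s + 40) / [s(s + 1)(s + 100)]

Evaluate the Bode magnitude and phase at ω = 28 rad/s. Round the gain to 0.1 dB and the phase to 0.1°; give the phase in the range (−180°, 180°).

-21.4 dB, -76.7°

At s = jω = j28:
zero (s+4): 4 + j28 → |·| = √(4²+28²) = √800 ≈ 28.284, ∠ = arctan(28/4) ≈ 81.87°
zero (s+40): 40 + j28 → |·| = √(40²+28²) = √2384 ≈ 48.826, ∠ = arctan(28/40) ≈ 34.99°
pole (s+1): 1 + j28 → |·| = √(1²+28²) = √785 ≈ 28.018, ∠ = arctan(28/1) ≈ 87.95°
pole (s+100): 100 + j28 → |·| = √(100²+28²) = √10784 ≈ 103.85, ∠ = arctan(28/100) ≈ 15.64°
pole at origin: |s| = 28, ∠ = 90.00° (in denominator)
|T| = 5 · 1381 / 81471 ≈ 0.084754
Gain = 20 log₁₀(0.084754) ≈ -21.44 dB
∠T = 116.86° − 193.59° = -76.73°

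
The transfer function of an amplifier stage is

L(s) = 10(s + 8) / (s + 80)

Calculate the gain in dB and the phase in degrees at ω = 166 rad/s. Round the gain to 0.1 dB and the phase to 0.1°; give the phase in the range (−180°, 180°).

At s = jω = j166:
zero (s+8): 8 + j166 → |·| = √(8²+166²) = √27620 ≈ 166.19, ∠ = arctan(166/8) ≈ 87.24°
pole (s+80): 80 + j166 → |·| = √(80²+166²) = √33956 ≈ 184.27, ∠ = arctan(166/80) ≈ 64.27°
|L| = 10 · 166.19 / 184.27 ≈ 9.0188
Gain = 20 log₁₀(9.0188) ≈ 19.10 dB
∠L = 87.24° − 64.27° = 22.97°

19.1 dB, 23.0°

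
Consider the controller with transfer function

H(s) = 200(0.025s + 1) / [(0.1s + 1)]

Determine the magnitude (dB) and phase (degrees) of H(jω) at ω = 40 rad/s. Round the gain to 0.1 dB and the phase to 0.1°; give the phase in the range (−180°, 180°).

36.7 dB, -31.0°

At ω = 40 rad/s:
zero (1 + j40·0.025) = 1 + j1 → |·| ≈ 1.4142, ∠ ≈ 45.00°
pole (1 + j40·0.1) = 1 + j4 → |·| ≈ 4.1231, ∠ ≈ 75.96°
|H| = 200 · 1.4142 / (4.1231) ≈ 68.599
Gain = 20 log₁₀(68.599) ≈ 36.73 dB
∠H = (45.00°) − (75.96°) = -30.96°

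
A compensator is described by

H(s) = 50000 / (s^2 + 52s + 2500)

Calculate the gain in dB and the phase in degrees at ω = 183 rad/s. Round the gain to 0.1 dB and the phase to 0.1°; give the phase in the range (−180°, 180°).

At s = jω = j183:
quadratic: (j183)² + 52·j183 + 2500 = -30989 + j9516 → |·| ≈ 32417, ∠ ≈ 162.93°
|H| = 50000 / 32417 ≈ 1.5424
Gain = 20 log₁₀(1.5424) ≈ 3.76 dB
∠H = 0.00° − 162.93° = -162.93°

3.8 dB, -162.9°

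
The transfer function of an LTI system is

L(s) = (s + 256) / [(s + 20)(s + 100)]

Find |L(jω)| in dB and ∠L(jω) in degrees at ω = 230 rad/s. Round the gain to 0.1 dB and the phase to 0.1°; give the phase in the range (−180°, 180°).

-44.5 dB, -109.6°

At s = jω = j230:
zero (s+256): 256 + j230 → |·| = √(256²+230²) = √118436 ≈ 344.15, ∠ = arctan(230/256) ≈ 41.94°
pole (s+20): 20 + j230 → |·| = √(20²+230²) = √53300 ≈ 230.87, ∠ = arctan(230/20) ≈ 85.03°
pole (s+100): 100 + j230 → |·| = √(100²+230²) = √62900 ≈ 250.8, ∠ = arctan(230/100) ≈ 66.50°
|L| = 1 · 344.15 / 57902 ≈ 0.0059437
Gain = 20 log₁₀(0.0059437) ≈ -44.52 dB
∠L = 41.94° − 151.53° = -109.59°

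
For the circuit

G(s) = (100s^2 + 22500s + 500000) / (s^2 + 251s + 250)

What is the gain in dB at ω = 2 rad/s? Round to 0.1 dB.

59.1 dB

Substitute s = j2:
Numerator: 100(j2)^2 + 22500(j2) + 500000 = 499600 + j45000
Denominator: (j2)^2 + 251(j2) + 250 = 246 + j502
|N| = √(499600² + 45000²) ≈ 5.0162e+05, ∠N ≈ 5.15°
|D| = √(246² + 502²) ≈ 559.03, ∠D ≈ 63.89°
|G| = 5.0162e+05 / 559.03 ≈ 897.3
Gain = 20 log₁₀(897.3) ≈ 59.06 dB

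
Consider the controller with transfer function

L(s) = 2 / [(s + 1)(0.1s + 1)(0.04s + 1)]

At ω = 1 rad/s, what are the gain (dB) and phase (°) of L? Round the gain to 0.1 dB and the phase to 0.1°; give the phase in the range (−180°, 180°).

At ω = 1 rad/s:
pole (1 + j1·1) = 1 + j1 → |·| ≈ 1.4142, ∠ ≈ 45.00°
pole (1 + j1·0.1) = 1 + j0.1 → |·| ≈ 1.005, ∠ ≈ 5.71°
pole (1 + j1·0.04) = 1 + j0.04 → |·| ≈ 1.0008, ∠ ≈ 2.29°
|L| = 2 · 1 / (1.4142 · 1.005 · 1.0008) ≈ 1.4061
Gain = 20 log₁₀(1.4061) ≈ 2.96 dB
∠L = (0°) − (45.00° + 5.71° + 2.29°) = -53.00°

3.0 dB, -53.0°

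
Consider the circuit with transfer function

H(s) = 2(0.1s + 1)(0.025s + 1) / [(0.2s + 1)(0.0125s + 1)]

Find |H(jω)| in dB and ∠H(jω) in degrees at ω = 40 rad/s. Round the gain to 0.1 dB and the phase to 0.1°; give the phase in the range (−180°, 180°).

2.2 dB, 11.5°

At ω = 40 rad/s:
zero (1 + j40·0.1) = 1 + j4 → |·| ≈ 4.1231, ∠ ≈ 75.96°
zero (1 + j40·0.025) = 1 + j1 → |·| ≈ 1.4142, ∠ ≈ 45.00°
pole (1 + j40·0.2) = 1 + j8 → |·| ≈ 8.0623, ∠ ≈ 82.87°
pole (1 + j40·0.0125) = 1 + j0.5 → |·| ≈ 1.118, ∠ ≈ 26.57°
|H| = 2 · 4.1231 · 1.4142 / (8.0623 · 1.118) ≈ 1.2938
Gain = 20 log₁₀(1.2938) ≈ 2.24 dB
∠H = (75.96° + 45.00°) − (82.87° + 26.57°) = 11.52°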